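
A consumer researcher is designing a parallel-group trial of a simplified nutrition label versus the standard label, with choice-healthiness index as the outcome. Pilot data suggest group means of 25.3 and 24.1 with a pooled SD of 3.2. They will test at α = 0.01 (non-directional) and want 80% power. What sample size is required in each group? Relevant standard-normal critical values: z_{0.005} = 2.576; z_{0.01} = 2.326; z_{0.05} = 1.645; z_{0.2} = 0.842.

n = 167 per group

Cohen's d = |M₁ − M₂| / SD_pooled = |25.3 − 24.1| / 3.2 = 1.2 / 3.2 = 0.375.
For two independent groups with equal n: n = 2·((z_{α/2} + z_β) / d)².
z_{α/2} + z_β = 2.576 + 0.842 = 3.418.
n = 2 × (3.418 / 0.375)² = 2 × 9.115² = 2 × 83.08 = 166.2.
Round up to the next whole participant.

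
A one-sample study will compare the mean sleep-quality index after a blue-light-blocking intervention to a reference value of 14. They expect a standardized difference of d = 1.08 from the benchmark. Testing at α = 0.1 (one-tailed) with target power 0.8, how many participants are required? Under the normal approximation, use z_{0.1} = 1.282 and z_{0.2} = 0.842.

n = 4

For a one-sample test: n = ((z_{α} + z_β) / d)².
z_{α} + z_β = 1.282 + 0.842 = 2.124.
n = (2.124 / 1.08)² = 1.967² = 3.87.
Round up.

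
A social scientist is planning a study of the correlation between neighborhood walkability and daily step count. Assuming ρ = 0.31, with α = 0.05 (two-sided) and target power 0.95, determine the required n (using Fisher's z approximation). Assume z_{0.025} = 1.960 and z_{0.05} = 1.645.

Fisher's z: C = ½·ln((1+r)/(1−r)) = ½·ln(1.8986) = 0.3205.
n = ((z_{α/2} + z_β)/C)² + 3.
(1.960 + 1.645) / 0.3205 = 3.605 / 0.3205 = 11.248.
n = 11.248² + 3 = 126.52 + 3 = 129.5.
Round up.

n = 130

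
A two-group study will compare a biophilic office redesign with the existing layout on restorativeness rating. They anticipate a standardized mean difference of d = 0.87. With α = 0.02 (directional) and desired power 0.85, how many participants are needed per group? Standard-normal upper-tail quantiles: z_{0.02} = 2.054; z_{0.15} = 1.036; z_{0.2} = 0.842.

n = 26 per group

For two independent groups with equal n: n = 2·((z_{α} + z_β) / d)².
z_{α} + z_β = 2.054 + 1.036 = 3.090.
n = 2 × (3.090 / 0.87)² = 2 × 3.552² = 2 × 12.61 = 25.2.
Round up to the next whole participant.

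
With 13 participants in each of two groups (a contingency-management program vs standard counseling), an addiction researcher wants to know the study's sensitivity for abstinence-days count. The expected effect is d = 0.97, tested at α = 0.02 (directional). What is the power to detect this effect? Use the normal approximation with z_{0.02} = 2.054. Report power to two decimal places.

power ≈ 0.66

For two equal groups, power = Φ(d·√(n/2) − z_{α}).
d·√(n/2) = 0.97 × √(13/2) = 0.97 × 2.550 = 2.473.
z_β = 2.473 − 2.054 = 0.419.
Power = Φ(0.419) = 0.662.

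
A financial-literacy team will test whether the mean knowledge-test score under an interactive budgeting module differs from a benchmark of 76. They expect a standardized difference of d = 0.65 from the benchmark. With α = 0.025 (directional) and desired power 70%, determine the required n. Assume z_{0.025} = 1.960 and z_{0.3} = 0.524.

n = 15

For a one-sample test: n = ((z_{α} + z_β) / d)².
z_{α} + z_β = 1.960 + 0.524 = 2.484.
n = (2.484 / 0.65)² = 3.822² = 14.60.
Round up.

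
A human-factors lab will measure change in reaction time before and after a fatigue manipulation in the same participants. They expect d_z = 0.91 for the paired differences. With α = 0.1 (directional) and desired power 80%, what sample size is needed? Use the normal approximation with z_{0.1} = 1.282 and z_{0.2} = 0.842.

For a paired (one-sample on differences) test: n = ((z_{α} + z_β) / d)².
z_{α} + z_β = 1.282 + 0.842 = 2.124.
n = (2.124 / 0.91)² = 2.334² = 5.45.
Round up.

n = 6 pairs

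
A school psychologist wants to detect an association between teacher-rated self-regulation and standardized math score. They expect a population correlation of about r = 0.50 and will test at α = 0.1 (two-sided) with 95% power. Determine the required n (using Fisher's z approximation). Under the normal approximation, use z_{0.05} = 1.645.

Fisher's z: C = ½·ln((1+r)/(1−r)) = ½·ln(3.0000) = 0.5493.
n = ((z_{α/2} + z_β)/C)² + 3.
(1.645 + 1.645) / 0.5493 = 3.290 / 0.5493 = 5.989.
n = 5.989² + 3 = 35.87 + 3 = 38.9.
Round up.

n = 39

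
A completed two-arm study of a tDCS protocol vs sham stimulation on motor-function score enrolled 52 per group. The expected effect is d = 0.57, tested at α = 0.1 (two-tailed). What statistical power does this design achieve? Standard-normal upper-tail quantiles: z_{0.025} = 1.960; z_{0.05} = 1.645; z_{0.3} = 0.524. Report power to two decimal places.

For two equal groups, power = Φ(d·√(n/2) − z_{α/2}).
d·√(n/2) = 0.57 × √(52/2) = 0.57 × 5.099 = 2.906.
z_β = 2.906 − 1.645 = 1.261.
Power = Φ(1.261) = 0.896.

power ≈ 0.90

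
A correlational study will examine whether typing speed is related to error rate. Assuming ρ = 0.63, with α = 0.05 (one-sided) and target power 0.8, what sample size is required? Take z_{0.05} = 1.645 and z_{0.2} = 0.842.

n = 15

Fisher's z: C = ½·ln((1+r)/(1−r)) = ½·ln(4.4054) = 0.7414.
n = ((z_{α} + z_β)/C)² + 3.
(1.645 + 0.842) / 0.7414 = 2.487 / 0.7414 = 3.354.
n = 3.354² + 3 = 11.25 + 3 = 14.3.
Round up.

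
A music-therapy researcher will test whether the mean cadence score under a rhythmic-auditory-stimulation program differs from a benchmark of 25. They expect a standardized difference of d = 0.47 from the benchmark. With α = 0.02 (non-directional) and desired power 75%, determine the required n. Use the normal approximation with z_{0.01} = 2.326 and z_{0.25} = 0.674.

n = 41

For a one-sample test: n = ((z_{α/2} + z_β) / d)².
z_{α/2} + z_β = 2.326 + 0.674 = 3.000.
n = (3.000 / 0.47)² = 6.383² = 40.74.
Round up.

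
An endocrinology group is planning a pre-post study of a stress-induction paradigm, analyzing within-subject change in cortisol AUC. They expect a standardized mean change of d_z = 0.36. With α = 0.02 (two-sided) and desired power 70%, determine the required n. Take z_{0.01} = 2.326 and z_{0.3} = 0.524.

n = 63 pairs

For a paired (one-sample on differences) test: n = ((z_{α/2} + z_β) / d)².
z_{α/2} + z_β = 2.326 + 0.524 = 2.850.
n = (2.850 / 0.36)² = 7.917² = 62.67.
Round up.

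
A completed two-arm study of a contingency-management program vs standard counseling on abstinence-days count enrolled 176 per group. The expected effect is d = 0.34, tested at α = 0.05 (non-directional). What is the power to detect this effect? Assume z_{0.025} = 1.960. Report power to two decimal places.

For two equal groups, power = Φ(d·√(n/2) − z_{α/2}).
d·√(n/2) = 0.34 × √(176/2) = 0.34 × 9.381 = 3.189.
z_β = 3.189 − 1.960 = 1.229.
Power = Φ(1.229) = 0.891.

power ≈ 0.89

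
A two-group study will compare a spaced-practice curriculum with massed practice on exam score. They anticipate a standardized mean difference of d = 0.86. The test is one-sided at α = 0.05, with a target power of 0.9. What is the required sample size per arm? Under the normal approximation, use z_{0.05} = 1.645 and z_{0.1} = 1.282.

For two independent groups with equal n: n = 2·((z_{α} + z_β) / d)².
z_{α} + z_β = 1.645 + 1.282 = 2.927.
n = 2 × (2.927 / 0.86)² = 2 × 3.403² = 2 × 11.58 = 23.2.
Round up to the next whole participant.

n = 24 per group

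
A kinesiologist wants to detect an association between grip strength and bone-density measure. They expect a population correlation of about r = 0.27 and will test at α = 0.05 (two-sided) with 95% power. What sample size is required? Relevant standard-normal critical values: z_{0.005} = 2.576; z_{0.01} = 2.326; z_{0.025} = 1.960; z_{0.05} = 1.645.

Fisher's z: C = ½·ln((1+r)/(1−r)) = ½·ln(1.7397) = 0.2769.
n = ((z_{α/2} + z_β)/C)² + 3.
(1.960 + 1.645) / 0.2769 = 3.605 / 0.2769 = 13.019.
n = 13.019² + 3 = 169.50 + 3 = 172.5.
Round up.

n = 173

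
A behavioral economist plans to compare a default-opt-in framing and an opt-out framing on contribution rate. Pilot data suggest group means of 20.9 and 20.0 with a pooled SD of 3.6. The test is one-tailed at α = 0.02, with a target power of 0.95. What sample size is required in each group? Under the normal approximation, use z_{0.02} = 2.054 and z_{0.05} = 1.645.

Cohen's d = |M₁ − M₂| / SD_pooled = |20.9 − 20.0| / 3.6 = 0.9 / 3.6 = 0.250.
For two independent groups with equal n: n = 2·((z_{α} + z_β) / d)².
z_{α} + z_β = 2.054 + 1.645 = 3.699.
n = 2 × (3.699 / 0.250)² = 2 × 14.796² = 2 × 218.92 = 437.8.
Round up to the next whole participant.

n = 438 per group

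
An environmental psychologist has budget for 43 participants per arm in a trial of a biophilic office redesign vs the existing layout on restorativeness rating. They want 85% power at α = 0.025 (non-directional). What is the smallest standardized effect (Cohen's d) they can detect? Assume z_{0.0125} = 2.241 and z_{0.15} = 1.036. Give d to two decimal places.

For two independent groups of n = 43 each: d_min = (z_{α/2} + z_β)·√(2/n).
z-sum = 2.241 + 1.036 = 3.277.
d_min = 3.277 × √(2/43) = 3.277 × 0.2157 = 0.707.

d_min ≈ 0.71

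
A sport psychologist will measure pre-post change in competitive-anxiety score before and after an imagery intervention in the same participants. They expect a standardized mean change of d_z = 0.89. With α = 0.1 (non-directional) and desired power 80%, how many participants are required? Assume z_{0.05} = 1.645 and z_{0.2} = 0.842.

n = 8 pairs

For a paired (one-sample on differences) test: n = ((z_{α/2} + z_β) / d)².
z_{α/2} + z_β = 1.645 + 0.842 = 2.487.
n = (2.487 / 0.89)² = 2.794² = 7.81.
Round up.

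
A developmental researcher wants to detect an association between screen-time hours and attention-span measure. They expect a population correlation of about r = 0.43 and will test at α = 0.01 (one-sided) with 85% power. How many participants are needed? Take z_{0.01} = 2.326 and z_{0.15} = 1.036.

n = 57

Fisher's z: C = ½·ln((1+r)/(1−r)) = ½·ln(2.5088) = 0.4599.
n = ((z_{α} + z_β)/C)² + 3.
(2.326 + 1.036) / 0.4599 = 3.362 / 0.4599 = 7.310.
n = 7.310² + 3 = 53.44 + 3 = 56.4.
Round up.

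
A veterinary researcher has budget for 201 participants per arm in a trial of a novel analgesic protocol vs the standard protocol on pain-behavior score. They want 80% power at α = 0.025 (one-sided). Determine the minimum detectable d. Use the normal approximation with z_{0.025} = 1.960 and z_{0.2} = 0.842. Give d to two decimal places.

d_min ≈ 0.28

For two independent groups of n = 201 each: d_min = (z_{α} + z_β)·√(2/n).
z-sum = 1.960 + 0.842 = 2.802.
d_min = 2.802 × √(2/201) = 2.802 × 0.0998 = 0.280.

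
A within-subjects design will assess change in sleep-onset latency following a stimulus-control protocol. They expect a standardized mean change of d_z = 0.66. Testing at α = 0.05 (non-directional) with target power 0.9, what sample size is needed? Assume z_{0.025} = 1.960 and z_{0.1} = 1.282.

n = 25 pairs

For a paired (one-sample on differences) test: n = ((z_{α/2} + z_β) / d)².
z_{α/2} + z_β = 1.960 + 1.282 = 3.242.
n = (3.242 / 0.66)² = 4.912² = 24.13.
Round up.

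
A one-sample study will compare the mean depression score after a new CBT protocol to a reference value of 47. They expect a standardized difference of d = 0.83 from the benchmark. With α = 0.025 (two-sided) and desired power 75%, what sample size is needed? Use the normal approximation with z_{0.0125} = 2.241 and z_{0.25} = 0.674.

For a one-sample test: n = ((z_{α/2} + z_β) / d)².
z_{α/2} + z_β = 2.241 + 0.674 = 2.915.
n = (2.915 / 0.83)² = 3.512² = 12.33.
Round up.

n = 13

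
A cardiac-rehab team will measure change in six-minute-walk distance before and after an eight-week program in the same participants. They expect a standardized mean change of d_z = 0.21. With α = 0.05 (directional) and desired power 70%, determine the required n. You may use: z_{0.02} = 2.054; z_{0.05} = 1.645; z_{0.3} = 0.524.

n = 107 pairs

For a paired (one-sample on differences) test: n = ((z_{α} + z_β) / d)².
z_{α} + z_β = 1.645 + 0.524 = 2.169.
n = (2.169 / 0.21)² = 10.329² = 106.68.
Round up.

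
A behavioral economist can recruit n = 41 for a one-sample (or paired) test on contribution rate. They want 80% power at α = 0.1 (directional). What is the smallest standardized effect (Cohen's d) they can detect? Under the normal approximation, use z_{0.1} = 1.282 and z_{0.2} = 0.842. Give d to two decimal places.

d_min ≈ 0.33

For a single sample (or paired design) of n = 41: d_min = (z_{α} + z_β)/√n.
z-sum = 1.282 + 0.842 = 2.124.
d_min = 2.124 / √41 = 2.124 / 6.403 = 0.332.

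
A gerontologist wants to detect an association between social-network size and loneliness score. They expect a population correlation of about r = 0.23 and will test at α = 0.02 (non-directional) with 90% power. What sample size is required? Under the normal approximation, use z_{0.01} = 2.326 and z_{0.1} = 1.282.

Fisher's z: C = ½·ln((1+r)/(1−r)) = ½·ln(1.5974) = 0.2342.
n = ((z_{α/2} + z_β)/C)² + 3.
(2.326 + 1.282) / 0.2342 = 3.608 / 0.2342 = 15.406.
n = 15.406² + 3 = 237.33 + 3 = 240.3.
Round up.

n = 241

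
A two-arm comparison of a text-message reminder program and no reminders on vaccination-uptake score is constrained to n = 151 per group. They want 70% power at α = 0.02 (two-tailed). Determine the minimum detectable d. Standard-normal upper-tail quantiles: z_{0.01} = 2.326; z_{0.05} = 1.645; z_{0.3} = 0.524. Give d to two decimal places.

d_min ≈ 0.33

For two independent groups of n = 151 each: d_min = (z_{α/2} + z_β)·√(2/n).
z-sum = 2.326 + 0.524 = 2.850.
d_min = 2.850 × √(2/151) = 2.850 × 0.1151 = 0.328.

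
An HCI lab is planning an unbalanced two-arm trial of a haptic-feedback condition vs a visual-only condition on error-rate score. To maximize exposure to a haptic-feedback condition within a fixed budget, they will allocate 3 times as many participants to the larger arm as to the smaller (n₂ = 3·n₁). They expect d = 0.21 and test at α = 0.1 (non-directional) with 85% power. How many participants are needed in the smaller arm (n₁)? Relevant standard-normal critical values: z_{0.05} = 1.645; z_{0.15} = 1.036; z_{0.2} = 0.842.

n₁ = 218

With allocation ratio k = n₂/n₁ = 3, Var(x̄₁−x̄₂) = σ²(1/n₁ + 1/(k·n₁)) = σ²·(k+1)/(k·n₁).
So n₁ = (1 + 1/k)·((z_{α/2} + z_β)/d)² = 1.333 × (2.681/0.21)².
n₁ = 1.333 × 162.99 = 217.3.
Round up: n₁ = 218, giving n₂ = 3 × 218 = 654.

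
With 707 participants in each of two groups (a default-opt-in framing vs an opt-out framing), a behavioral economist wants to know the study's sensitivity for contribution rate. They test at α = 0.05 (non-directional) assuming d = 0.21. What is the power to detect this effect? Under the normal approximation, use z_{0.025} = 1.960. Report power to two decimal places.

power ≈ 0.98

For two equal groups, power = Φ(d·√(n/2) − z_{α/2}).
d·√(n/2) = 0.21 × √(707/2) = 0.21 × 18.802 = 3.948.
z_β = 3.948 − 1.960 = 1.988.
Power = Φ(1.988) = 0.977.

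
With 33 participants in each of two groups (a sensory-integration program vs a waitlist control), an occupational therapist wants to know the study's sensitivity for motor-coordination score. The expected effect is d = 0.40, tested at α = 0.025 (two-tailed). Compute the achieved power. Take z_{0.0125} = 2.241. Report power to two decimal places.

power ≈ 0.27

For two equal groups, power = Φ(d·√(n/2) − z_{α/2}).
d·√(n/2) = 0.40 × √(33/2) = 0.40 × 4.062 = 1.625.
z_β = 1.625 − 2.241 = -0.616.
Power = Φ(-0.616) = 0.269.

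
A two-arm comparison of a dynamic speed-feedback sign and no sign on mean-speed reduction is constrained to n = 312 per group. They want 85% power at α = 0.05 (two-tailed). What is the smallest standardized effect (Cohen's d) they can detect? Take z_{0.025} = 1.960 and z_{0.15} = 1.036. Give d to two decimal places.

d_min ≈ 0.24

For two independent groups of n = 312 each: d_min = (z_{α/2} + z_β)·√(2/n).
z-sum = 1.960 + 1.036 = 2.996.
d_min = 2.996 × √(2/312) = 2.996 × 0.0801 = 0.240.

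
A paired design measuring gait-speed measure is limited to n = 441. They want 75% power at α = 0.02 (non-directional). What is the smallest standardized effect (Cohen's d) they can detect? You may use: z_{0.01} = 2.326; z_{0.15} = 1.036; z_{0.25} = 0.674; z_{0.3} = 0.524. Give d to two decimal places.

For a single sample (or paired design) of n = 441: d_min = (z_{α/2} + z_β)/√n.
z-sum = 2.326 + 0.674 = 3.000.
d_min = 3.000 / √441 = 3.000 / 21.000 = 0.143.

d_min ≈ 0.14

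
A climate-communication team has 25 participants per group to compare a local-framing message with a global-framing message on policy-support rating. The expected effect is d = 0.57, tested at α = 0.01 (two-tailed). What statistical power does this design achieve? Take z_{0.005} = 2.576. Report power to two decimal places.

For two equal groups, power = Φ(d·√(n/2) − z_{α/2}).
d·√(n/2) = 0.57 × √(25/2) = 0.57 × 3.536 = 2.015.
z_β = 2.015 − 2.576 = -0.561.
Power = Φ(-0.561) = 0.287.

power ≈ 0.29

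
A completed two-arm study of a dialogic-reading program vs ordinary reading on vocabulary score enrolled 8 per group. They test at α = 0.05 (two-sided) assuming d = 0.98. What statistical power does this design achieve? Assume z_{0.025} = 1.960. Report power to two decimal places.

For two equal groups, power = Φ(d·√(n/2) − z_{α/2}).
d·√(n/2) = 0.98 × √(8/2) = 0.98 × 2.000 = 1.960.
z_β = 1.960 − 1.960 = 0.000.
Power = Φ(0.000) = 0.500.

power ≈ 0.50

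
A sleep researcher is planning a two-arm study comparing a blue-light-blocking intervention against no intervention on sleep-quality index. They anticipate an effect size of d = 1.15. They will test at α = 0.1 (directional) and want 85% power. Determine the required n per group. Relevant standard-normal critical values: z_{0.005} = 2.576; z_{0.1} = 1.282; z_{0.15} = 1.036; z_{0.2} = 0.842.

n = 9 per group

For two independent groups with equal n: n = 2·((z_{α} + z_β) / d)².
z_{α} + z_β = 1.282 + 1.036 = 2.318.
n = 2 × (2.318 / 1.15)² = 2 × 2.016² = 2 × 4.06 = 8.1.
Round up to the next whole participant.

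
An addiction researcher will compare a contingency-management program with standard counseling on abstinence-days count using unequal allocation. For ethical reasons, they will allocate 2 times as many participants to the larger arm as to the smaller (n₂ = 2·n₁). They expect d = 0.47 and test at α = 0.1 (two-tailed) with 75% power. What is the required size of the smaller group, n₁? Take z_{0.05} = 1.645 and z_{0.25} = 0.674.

With allocation ratio k = n₂/n₁ = 2, Var(x̄₁−x̄₂) = σ²(1/n₁ + 1/(k·n₁)) = σ²·(k+1)/(k·n₁).
So n₁ = (1 + 1/k)·((z_{α/2} + z_β)/d)² = 1.500 × (2.319/0.47)².
n₁ = 1.500 × 24.34 = 36.5.
Round up: n₁ = 37, giving n₂ = 2 × 37 = 74.

n₁ = 37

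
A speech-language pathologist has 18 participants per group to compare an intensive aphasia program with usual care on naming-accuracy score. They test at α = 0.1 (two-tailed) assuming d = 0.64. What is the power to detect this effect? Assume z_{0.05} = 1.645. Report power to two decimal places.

For two equal groups, power = Φ(d·√(n/2) − z_{α/2}).
d·√(n/2) = 0.64 × √(18/2) = 0.64 × 3.000 = 1.920.
z_β = 1.920 − 1.645 = 0.275.
Power = Φ(0.275) = 0.608.

power ≈ 0.61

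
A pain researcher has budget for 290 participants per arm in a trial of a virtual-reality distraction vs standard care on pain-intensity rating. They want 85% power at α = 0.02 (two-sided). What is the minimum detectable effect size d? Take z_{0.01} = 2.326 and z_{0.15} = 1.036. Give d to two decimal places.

For two independent groups of n = 290 each: d_min = (z_{α/2} + z_β)·√(2/n).
z-sum = 2.326 + 1.036 = 3.362.
d_min = 3.362 × √(2/290) = 3.362 × 0.0830 = 0.279.

d_min ≈ 0.28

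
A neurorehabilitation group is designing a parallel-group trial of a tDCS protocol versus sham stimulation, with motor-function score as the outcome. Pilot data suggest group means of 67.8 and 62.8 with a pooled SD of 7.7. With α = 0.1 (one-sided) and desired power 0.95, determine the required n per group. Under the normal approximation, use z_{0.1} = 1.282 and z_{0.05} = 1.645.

Cohen's d = |M₁ − M₂| / SD_pooled = |67.8 − 62.8| / 7.7 = 5.0 / 7.7 = 0.649.
For two independent groups with equal n: n = 2·((z_{α} + z_β) / d)².
z_{α} + z_β = 1.282 + 1.645 = 2.927.
n = 2 × (2.927 / 0.649)² = 2 × 4.510² = 2 × 20.34 = 40.7.
Round up to the next whole participant.

n = 41 per group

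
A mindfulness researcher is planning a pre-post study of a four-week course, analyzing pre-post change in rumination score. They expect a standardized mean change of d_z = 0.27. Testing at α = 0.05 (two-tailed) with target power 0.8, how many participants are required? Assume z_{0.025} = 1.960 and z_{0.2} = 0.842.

n = 108 pairs

For a paired (one-sample on differences) test: n = ((z_{α/2} + z_β) / d)².
z_{α/2} + z_β = 1.960 + 0.842 = 2.802.
n = (2.802 / 0.27)² = 10.378² = 107.70.
Round up.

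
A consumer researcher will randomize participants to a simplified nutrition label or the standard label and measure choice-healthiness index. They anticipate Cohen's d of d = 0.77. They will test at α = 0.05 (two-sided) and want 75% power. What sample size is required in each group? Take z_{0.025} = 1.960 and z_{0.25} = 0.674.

For two independent groups with equal n: n = 2·((z_{α/2} + z_β) / d)².
z_{α/2} + z_β = 1.960 + 0.674 = 2.634.
n = 2 × (2.634 / 0.77)² = 2 × 3.421² = 2 × 11.70 = 23.4.
Round up to the next whole participant.

n = 24 per group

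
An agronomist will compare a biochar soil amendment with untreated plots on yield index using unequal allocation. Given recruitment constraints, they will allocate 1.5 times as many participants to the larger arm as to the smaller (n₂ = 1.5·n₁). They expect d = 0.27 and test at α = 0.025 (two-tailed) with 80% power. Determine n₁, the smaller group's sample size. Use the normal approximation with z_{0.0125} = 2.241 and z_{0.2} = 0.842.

n₁ = 218

With allocation ratio k = n₂/n₁ = 1.5, Var(x̄₁−x̄₂) = σ²(1/n₁ + 1/(k·n₁)) = σ²·(k+1)/(k·n₁).
So n₁ = (1 + 1/k)·((z_{α/2} + z_β)/d)² = 1.667 × (3.083/0.27)².
n₁ = 1.667 × 130.38 = 217.3.
Round up: n₁ = 218, giving n₂ = 1.5 × 218 = 327.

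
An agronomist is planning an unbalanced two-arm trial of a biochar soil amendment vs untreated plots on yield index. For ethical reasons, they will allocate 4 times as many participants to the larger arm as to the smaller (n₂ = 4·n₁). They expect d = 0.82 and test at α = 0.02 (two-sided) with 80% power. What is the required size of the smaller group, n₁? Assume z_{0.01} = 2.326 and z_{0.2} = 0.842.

n₁ = 19

With allocation ratio k = n₂/n₁ = 4, Var(x̄₁−x̄₂) = σ²(1/n₁ + 1/(k·n₁)) = σ²·(k+1)/(k·n₁).
So n₁ = (1 + 1/k)·((z_{α/2} + z_β)/d)² = 1.250 × (3.168/0.82)².
n₁ = 1.250 × 14.93 = 18.7.
Round up: n₁ = 19, giving n₂ = 4 × 19 = 76.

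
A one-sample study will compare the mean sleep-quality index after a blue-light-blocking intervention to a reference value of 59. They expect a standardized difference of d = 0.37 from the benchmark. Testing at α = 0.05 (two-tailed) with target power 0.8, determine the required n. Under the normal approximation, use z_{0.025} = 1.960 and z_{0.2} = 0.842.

For a one-sample test: n = ((z_{α/2} + z_β) / d)².
z_{α/2} + z_β = 1.960 + 0.842 = 2.802.
n = (2.802 / 0.37)² = 7.573² = 57.35.
Round up.

n = 58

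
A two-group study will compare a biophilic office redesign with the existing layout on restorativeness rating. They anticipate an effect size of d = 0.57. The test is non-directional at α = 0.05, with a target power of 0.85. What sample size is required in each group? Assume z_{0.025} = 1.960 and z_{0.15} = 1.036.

n = 56 per group

For two independent groups with equal n: n = 2·((z_{α/2} + z_β) / d)².
z_{α/2} + z_β = 1.960 + 1.036 = 2.996.
n = 2 × (2.996 / 0.57)² = 2 × 5.256² = 2 × 27.63 = 55.3.
Round up to the next whole participant.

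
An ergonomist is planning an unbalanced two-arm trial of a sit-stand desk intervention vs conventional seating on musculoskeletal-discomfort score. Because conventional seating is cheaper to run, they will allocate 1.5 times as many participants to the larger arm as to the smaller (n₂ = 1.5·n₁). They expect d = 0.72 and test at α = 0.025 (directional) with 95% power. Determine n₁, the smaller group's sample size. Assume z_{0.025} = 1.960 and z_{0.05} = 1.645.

n₁ = 42

With allocation ratio k = n₂/n₁ = 1.5, Var(x̄₁−x̄₂) = σ²(1/n₁ + 1/(k·n₁)) = σ²·(k+1)/(k·n₁).
So n₁ = (1 + 1/k)·((z_{α} + z_β)/d)² = 1.667 × (3.605/0.72)².
n₁ = 1.667 × 25.07 = 41.8.
Round up: n₁ = 42, giving n₂ = 1.5 × 42 = 63.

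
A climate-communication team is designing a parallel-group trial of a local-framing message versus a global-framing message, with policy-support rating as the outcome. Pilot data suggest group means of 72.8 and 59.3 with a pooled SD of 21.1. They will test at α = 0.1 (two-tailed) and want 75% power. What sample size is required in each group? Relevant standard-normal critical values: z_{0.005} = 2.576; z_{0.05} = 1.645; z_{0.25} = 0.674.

Cohen's d = |M₁ − M₂| / SD_pooled = |72.8 − 59.3| / 21.1 = 13.5 / 21.1 = 0.640.
For two independent groups with equal n: n = 2·((z_{α/2} + z_β) / d)².
z_{α/2} + z_β = 1.645 + 0.674 = 2.319.
n = 2 × (2.319 / 0.640)² = 2 × 3.623² = 2 × 13.13 = 26.3.
Round up to the next whole participant.

n = 27 per group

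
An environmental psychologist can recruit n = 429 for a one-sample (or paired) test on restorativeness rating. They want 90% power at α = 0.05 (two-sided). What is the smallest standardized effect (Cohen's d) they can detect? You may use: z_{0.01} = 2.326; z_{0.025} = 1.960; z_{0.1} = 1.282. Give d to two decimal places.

d_min ≈ 0.16

For a single sample (or paired design) of n = 429: d_min = (z_{α/2} + z_β)/√n.
z-sum = 1.960 + 1.282 = 3.242.
d_min = 3.242 / √429 = 3.242 / 20.712 = 0.157.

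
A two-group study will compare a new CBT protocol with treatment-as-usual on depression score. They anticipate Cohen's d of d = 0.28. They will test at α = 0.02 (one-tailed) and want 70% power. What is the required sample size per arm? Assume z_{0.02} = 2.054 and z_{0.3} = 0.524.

n = 170 per group

For two independent groups with equal n: n = 2·((z_{α} + z_β) / d)².
z_{α} + z_β = 2.054 + 0.524 = 2.578.
n = 2 × (2.578 / 0.28)² = 2 × 9.207² = 2 × 84.77 = 169.5.
Round up to the next whole participant.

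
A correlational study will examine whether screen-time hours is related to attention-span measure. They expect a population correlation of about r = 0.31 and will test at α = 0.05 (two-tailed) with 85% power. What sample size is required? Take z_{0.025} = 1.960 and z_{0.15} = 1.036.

Fisher's z: C = ½·ln((1+r)/(1−r)) = ½·ln(1.8986) = 0.3205.
n = ((z_{α/2} + z_β)/C)² + 3.
(1.960 + 1.036) / 0.3205 = 2.996 / 0.3205 = 9.348.
n = 9.348² + 3 = 87.38 + 3 = 90.4.
Round up.

n = 91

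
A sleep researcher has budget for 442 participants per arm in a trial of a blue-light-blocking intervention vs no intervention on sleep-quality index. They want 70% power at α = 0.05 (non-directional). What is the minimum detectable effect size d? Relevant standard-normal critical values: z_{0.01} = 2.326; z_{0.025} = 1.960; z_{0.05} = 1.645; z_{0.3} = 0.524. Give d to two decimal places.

For two independent groups of n = 442 each: d_min = (z_{α/2} + z_β)·√(2/n).
z-sum = 1.960 + 0.524 = 2.484.
d_min = 2.484 × √(2/442) = 2.484 × 0.0673 = 0.167.

d_min ≈ 0.17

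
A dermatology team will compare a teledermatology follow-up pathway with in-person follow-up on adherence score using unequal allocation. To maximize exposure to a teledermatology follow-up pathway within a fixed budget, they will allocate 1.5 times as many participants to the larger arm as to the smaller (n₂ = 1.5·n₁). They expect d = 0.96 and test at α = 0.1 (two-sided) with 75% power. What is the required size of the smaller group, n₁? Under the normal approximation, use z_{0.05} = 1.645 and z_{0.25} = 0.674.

n₁ = 10

With allocation ratio k = n₂/n₁ = 1.5, Var(x̄₁−x̄₂) = σ²(1/n₁ + 1/(k·n₁)) = σ²·(k+1)/(k·n₁).
So n₁ = (1 + 1/k)·((z_{α/2} + z_β)/d)² = 1.667 × (2.319/0.96)².
n₁ = 1.667 × 5.84 = 9.7.
Round up: n₁ = 10, giving n₂ = 1.5 × 10 = 15.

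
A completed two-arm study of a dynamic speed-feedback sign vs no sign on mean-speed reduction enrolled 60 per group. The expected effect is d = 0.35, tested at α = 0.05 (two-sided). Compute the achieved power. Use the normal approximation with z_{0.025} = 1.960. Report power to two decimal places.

For two equal groups, power = Φ(d·√(n/2) − z_{α/2}).
d·√(n/2) = 0.35 × √(60/2) = 0.35 × 5.477 = 1.917.
z_β = 1.917 − 1.960 = -0.043.
Power = Φ(-0.043) = 0.483.

power ≈ 0.48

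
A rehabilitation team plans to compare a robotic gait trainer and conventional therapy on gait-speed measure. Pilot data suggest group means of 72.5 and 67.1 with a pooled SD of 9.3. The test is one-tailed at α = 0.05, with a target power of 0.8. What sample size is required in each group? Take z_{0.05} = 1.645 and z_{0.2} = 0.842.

Cohen's d = |M₁ − M₂| / SD_pooled = |72.5 − 67.1| / 9.3 = 5.4 / 9.3 = 0.581.
For two independent groups with equal n: n = 2·((z_{α} + z_β) / d)².
z_{α} + z_β = 1.645 + 0.842 = 2.487.
n = 2 × (2.487 / 0.581)² = 2 × 4.281² = 2 × 18.32 = 36.6.
Round up to the next whole participant.

n = 37 per group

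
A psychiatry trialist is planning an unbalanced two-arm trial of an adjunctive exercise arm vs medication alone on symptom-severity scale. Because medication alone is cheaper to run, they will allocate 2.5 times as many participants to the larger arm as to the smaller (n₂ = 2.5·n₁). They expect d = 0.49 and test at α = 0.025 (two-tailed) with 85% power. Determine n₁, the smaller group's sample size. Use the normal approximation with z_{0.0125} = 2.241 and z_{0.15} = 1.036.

n₁ = 63

With allocation ratio k = n₂/n₁ = 2.5, Var(x̄₁−x̄₂) = σ²(1/n₁ + 1/(k·n₁)) = σ²·(k+1)/(k·n₁).
So n₁ = (1 + 1/k)·((z_{α/2} + z_β)/d)² = 1.400 × (3.277/0.49)².
n₁ = 1.400 × 44.73 = 62.6.
Round up: n₁ = 63, giving n₂ = ⌈2.5 × 63⌉ = ⌈157.5⌉ = 158.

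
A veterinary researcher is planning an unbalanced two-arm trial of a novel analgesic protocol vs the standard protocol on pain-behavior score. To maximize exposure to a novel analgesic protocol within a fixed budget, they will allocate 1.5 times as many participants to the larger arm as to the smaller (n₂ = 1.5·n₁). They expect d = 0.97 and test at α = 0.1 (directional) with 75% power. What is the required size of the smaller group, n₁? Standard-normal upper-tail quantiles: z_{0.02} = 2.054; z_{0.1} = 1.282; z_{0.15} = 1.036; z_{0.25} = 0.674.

n₁ = 7

With allocation ratio k = n₂/n₁ = 1.5, Var(x̄₁−x̄₂) = σ²(1/n₁ + 1/(k·n₁)) = σ²·(k+1)/(k·n₁).
So n₁ = (1 + 1/k)·((z_{α} + z_β)/d)² = 1.667 × (1.956/0.97)².
n₁ = 1.667 × 4.07 = 6.8.
Round up: n₁ = 7, giving n₂ = ⌈1.5 × 7⌉ = ⌈10.5⌉ = 11.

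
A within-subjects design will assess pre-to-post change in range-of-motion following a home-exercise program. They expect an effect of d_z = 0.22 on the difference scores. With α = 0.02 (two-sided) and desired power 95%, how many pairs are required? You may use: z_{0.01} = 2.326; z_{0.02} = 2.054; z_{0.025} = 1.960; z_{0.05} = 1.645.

For a paired (one-sample on differences) test: n = ((z_{α/2} + z_β) / d)².
z_{α/2} + z_β = 2.326 + 1.645 = 3.971.
n = (3.971 / 0.22)² = 18.050² = 325.80.
Round up.

n = 326 pairs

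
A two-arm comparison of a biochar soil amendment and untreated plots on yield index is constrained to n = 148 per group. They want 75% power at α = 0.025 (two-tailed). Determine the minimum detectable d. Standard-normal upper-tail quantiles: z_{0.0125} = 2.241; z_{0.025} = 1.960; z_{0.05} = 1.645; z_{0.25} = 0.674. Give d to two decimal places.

d_min ≈ 0.34

For two independent groups of n = 148 each: d_min = (z_{α/2} + z_β)·√(2/n).
z-sum = 2.241 + 0.674 = 2.915.
d_min = 2.915 × √(2/148) = 2.915 × 0.1162 = 0.339.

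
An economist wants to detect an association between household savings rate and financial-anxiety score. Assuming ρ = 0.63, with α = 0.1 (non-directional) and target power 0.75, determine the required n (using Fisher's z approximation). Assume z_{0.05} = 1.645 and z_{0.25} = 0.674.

Fisher's z: C = ½·ln((1+r)/(1−r)) = ½·ln(4.4054) = 0.7414.
n = ((z_{α/2} + z_β)/C)² + 3.
(1.645 + 0.674) / 0.7414 = 2.319 / 0.7414 = 3.128.
n = 3.128² + 3 = 9.78 + 3 = 12.8.
Round up.

n = 13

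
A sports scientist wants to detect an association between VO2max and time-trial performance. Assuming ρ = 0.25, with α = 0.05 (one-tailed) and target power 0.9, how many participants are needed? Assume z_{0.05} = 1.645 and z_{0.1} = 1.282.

n = 135

Fisher's z: C = ½·ln((1+r)/(1−r)) = ½·ln(1.6667) = 0.2554.
n = ((z_{α} + z_β)/C)² + 3.
(1.645 + 1.282) / 0.2554 = 2.927 / 0.2554 = 11.460.
n = 11.460² + 3 = 131.34 + 3 = 134.3.
Round up.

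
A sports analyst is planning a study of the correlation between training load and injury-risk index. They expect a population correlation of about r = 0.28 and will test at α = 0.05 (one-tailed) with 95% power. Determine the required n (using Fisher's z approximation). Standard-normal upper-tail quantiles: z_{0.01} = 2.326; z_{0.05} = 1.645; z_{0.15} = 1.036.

n = 134

Fisher's z: C = ½·ln((1+r)/(1−r)) = ½·ln(1.7778) = 0.2877.
n = ((z_{α} + z_β)/C)² + 3.
(1.645 + 1.645) / 0.2877 = 3.290 / 0.2877 = 11.436.
n = 11.436² + 3 = 130.77 + 3 = 133.8.
Round up.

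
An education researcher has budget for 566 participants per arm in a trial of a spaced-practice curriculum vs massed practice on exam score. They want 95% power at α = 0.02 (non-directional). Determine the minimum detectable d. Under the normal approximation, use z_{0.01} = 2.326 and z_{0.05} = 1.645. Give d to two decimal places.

d_min ≈ 0.24

For two independent groups of n = 566 each: d_min = (z_{α/2} + z_β)·√(2/n).
z-sum = 2.326 + 1.645 = 3.971.
d_min = 3.971 × √(2/566) = 3.971 × 0.0594 = 0.236.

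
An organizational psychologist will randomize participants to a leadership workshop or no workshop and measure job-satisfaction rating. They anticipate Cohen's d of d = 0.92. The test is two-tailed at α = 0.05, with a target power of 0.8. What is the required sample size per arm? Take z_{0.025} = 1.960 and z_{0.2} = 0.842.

n = 19 per group

For two independent groups with equal n: n = 2·((z_{α/2} + z_β) / d)².
z_{α/2} + z_β = 1.960 + 0.842 = 2.802.
n = 2 × (2.802 / 0.92)² = 2 × 3.046² = 2 × 9.28 = 18.6.
Round up to the next whole participant.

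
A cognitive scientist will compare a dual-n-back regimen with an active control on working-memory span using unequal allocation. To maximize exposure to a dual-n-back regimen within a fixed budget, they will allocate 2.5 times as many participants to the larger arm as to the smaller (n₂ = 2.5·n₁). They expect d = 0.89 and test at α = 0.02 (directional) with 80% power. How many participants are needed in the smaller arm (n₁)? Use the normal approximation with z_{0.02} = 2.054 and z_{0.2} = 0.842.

With allocation ratio k = n₂/n₁ = 2.5, Var(x̄₁−x̄₂) = σ²(1/n₁ + 1/(k·n₁)) = σ²·(k+1)/(k·n₁).
So n₁ = (1 + 1/k)·((z_{α} + z_β)/d)² = 1.400 × (2.896/0.89)².
n₁ = 1.400 × 10.59 = 14.8.
Round up: n₁ = 15, giving n₂ = ⌈2.5 × 15⌉ = ⌈37.5⌉ = 38.

n₁ = 15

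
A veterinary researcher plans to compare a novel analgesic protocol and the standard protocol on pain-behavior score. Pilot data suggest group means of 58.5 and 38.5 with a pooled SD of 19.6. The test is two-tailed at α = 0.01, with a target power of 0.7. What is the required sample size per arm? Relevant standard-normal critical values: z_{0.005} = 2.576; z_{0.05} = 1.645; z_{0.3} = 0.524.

n = 19 per group

Cohen's d = |M₁ − M₂| / SD_pooled = |58.5 − 38.5| / 19.6 = 20.0 / 19.6 = 1.020.
For two independent groups with equal n: n = 2·((z_{α/2} + z_β) / d)².
z_{α/2} + z_β = 2.576 + 0.524 = 3.100.
n = 2 × (3.100 / 1.020)² = 2 × 3.039² = 2 × 9.24 = 18.5.
Round up to the next whole participant.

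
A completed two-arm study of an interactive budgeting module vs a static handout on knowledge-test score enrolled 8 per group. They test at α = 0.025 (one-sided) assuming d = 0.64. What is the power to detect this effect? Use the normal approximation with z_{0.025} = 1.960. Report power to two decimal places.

For two equal groups, power = Φ(d·√(n/2) − z_{α}).
d·√(n/2) = 0.64 × √(8/2) = 0.64 × 2.000 = 1.280.
z_β = 1.280 − 1.960 = -0.680.
Power = Φ(-0.680) = 0.248.

power ≈ 0.25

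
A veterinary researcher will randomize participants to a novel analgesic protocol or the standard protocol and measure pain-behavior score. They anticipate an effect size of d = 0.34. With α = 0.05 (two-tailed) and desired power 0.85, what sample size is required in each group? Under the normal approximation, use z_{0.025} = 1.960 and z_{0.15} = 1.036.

n = 156 per group

For two independent groups with equal n: n = 2·((z_{α/2} + z_β) / d)².
z_{α/2} + z_β = 1.960 + 1.036 = 2.996.
n = 2 × (2.996 / 0.34)² = 2 × 8.812² = 2 × 77.65 = 155.3.
Round up to the next whole participant.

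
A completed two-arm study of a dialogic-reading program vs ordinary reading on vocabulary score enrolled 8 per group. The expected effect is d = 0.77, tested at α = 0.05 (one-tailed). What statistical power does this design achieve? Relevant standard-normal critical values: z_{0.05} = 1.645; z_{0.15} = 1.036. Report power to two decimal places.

power ≈ 0.46

For two equal groups, power = Φ(d·√(n/2) − z_{α}).
d·√(n/2) = 0.77 × √(8/2) = 0.77 × 2.000 = 1.540.
z_β = 1.540 − 1.645 = -0.105.
Power = Φ(-0.105) = 0.458.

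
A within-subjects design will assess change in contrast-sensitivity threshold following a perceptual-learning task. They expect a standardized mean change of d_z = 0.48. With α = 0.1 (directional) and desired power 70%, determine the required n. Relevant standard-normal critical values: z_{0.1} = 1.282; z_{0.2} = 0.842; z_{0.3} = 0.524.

For a paired (one-sample on differences) test: n = ((z_{α} + z_β) / d)².
z_{α} + z_β = 1.282 + 0.524 = 1.806.
n = (1.806 / 0.48)² = 3.763² = 14.16.
Round up.

n = 15 pairs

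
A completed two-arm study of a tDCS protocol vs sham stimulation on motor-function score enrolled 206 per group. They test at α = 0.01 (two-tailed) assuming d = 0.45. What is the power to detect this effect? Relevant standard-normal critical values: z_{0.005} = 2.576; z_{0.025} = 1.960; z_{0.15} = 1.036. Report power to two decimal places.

power ≈ 0.98

For two equal groups, power = Φ(d·√(n/2) − z_{α/2}).
d·√(n/2) = 0.45 × √(206/2) = 0.45 × 10.149 = 4.567.
z_β = 4.567 − 2.576 = 1.991.
Power = Φ(1.991) = 0.977.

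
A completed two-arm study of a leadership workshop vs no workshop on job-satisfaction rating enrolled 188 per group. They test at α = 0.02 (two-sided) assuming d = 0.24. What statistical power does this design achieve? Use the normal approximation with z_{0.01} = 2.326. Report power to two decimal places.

For two equal groups, power = Φ(d·√(n/2) − z_{α/2}).
d·√(n/2) = 0.24 × √(188/2) = 0.24 × 9.695 = 2.327.
z_β = 2.327 − 2.326 = 0.001.
Power = Φ(0.001) = 0.500.

power ≈ 0.50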